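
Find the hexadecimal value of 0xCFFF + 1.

0xD000

The trailing 3 digits are F (max in base 16), so adding 1 cascades: they roll to 0 and the next digit up increments.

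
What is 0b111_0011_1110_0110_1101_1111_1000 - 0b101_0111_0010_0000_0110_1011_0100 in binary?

Subtract column by column in base 2:
  0-0 → 0
  0-0 → 0
  0-1 → 1 (borrow)
  1-0-1 → 0
  1-1 → 0
  1-1 → 0
  1-0 → 1
  1-1 → 0
  1-0 → 1
  0-1 → 1 (borrow)
  1-1-1 → 1 (borrow)
  1-0-1 → 0
  0-0 → 0
  1-0 → 1
  1-0 → 1
  0-0 → 0
  0-0 → 0
  1-1 → 0
  1-0 → 1
  1-0 → 1
  1-1 → 0
  1-1 → 0
  0-1 → 1 (borrow)
  0-0-1 → 1 (borrow)
  1-1-1 → 1 (borrow)
  1-0-1 → 0
  1-1 → 0

0b1110011000110011101000100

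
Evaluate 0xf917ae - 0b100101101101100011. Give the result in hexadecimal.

0xf6bc4b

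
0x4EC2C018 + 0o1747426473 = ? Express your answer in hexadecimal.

0x5E60ED53

0o1747426473 = 0xF9E2D3B in hexadecimal.
Add column by column in base 16, right to left:
  8+B = 3 carry 1
  1+3+1 = 5
  0+D = D
  C+2 = E
  2+E = 0 carry 1
  C+9+1 = 6 carry 1
  E+F+1 = E carry 1
  4+0+1 = 5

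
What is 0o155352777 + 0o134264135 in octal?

0o311637134

Add column by column in base 8, right to left:
  7+5 = 4 carry 1
  7+3+1 = 3 carry 1
  7+1+1 = 1 carry 1
  2+4+1 = 7
  5+6 = 3 carry 1
  3+2+1 = 6
  5+4 = 1 carry 1
  5+3+1 = 1 carry 1
  1+1+1 = 3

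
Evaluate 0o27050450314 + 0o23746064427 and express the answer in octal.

0o53016534743

Add column by column in base 8, right to left:
  4+7 = 3 carry 1
  1+2+1 = 4
  3+4 = 7
  0+4 = 4
  5+6 = 3 carry 1
  4+0+1 = 5
  0+6 = 6
  5+4 = 1 carry 1
  0+7+1 = 0 carry 1
  7+3+1 = 3 carry 1
  2+2+1 = 5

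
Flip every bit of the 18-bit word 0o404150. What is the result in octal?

Each oct digit d becomes 7−d:
  4→3, 0→7, 4→3, 1→6, 5→2, 0→7

0o373627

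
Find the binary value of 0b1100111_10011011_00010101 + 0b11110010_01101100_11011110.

Add column by column in base 2, right to left:
  1+0 = 1
  0+1 = 1
  1+1 = 0 carry 1
  0+1+1 = 0 carry 1
  1+1+1 = 1 carry 1
  0+0+1 = 1
  0+1 = 1
  0+1 = 1
  1+0 = 1
  1+0 = 1
  0+1 = 1
  1+1 = 0 carry 1
  1+0+1 = 0 carry 1
  0+1+1 = 0 carry 1
  0+1+1 = 0 carry 1
  1+0+1 = 0 carry 1
  1+0+1 = 0 carry 1
  1+1+1 = 1 carry 1
  1+0+1 = 0 carry 1
  0+0+1 = 1
  0+1 = 1
  1+1 = 0 carry 1
  1+1+1 = 1 carry 1
  0+1+1 = 0 carry 1
  final carry 1

0b1010110100000011111110011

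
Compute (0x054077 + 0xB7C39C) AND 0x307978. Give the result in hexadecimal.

0x300010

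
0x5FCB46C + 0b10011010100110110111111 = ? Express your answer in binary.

0b110010010100000001000101011

0x5FCB46C = 0b101111111001011010001101100 in binary.
Add column by column in base 2, right to left:
  0+1 = 1
  0+1 = 1
  1+1 = 0 carry 1
  1+1+1 = 1 carry 1
  0+1+1 = 0 carry 1
  1+1+1 = 1 carry 1
  1+0+1 = 0 carry 1
  0+1+1 = 0 carry 1
  0+1+1 = 0 carry 1
  0+0+1 = 1
  1+1 = 0 carry 1
  0+1+1 = 0 carry 1
  1+0+1 = 0 carry 1
  1+0+1 = 0 carry 1
  0+1+1 = 0 carry 1
  1+0+1 = 0 carry 1
  0+1+1 = 0 carry 1
  0+0+1 = 1
  1+1 = 0 carry 1
  1+1+1 = 1 carry 1
  1+0+1 = 0 carry 1
  1+0+1 = 0 carry 1
  1+1+1 = 1 carry 1
  1+0+1 = 0 carry 1
  1+0+1 = 0 carry 1
  0+0+1 = 1
  1+0 = 1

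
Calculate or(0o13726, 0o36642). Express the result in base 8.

0o37766

OR each oct digit independently (no carries):
  1|3=3, 3|6=7, 7|6=7, 2|4=6, 6|2=6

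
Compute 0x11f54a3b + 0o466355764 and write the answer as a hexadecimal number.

0o466355764 = 0x4d9dbf4 in hexadecimal.
Add column by column in base 16, right to left:
  b+4 = f
  3+f = 2 carry 1
  a+b+1 = 6 carry 1
  4+d+1 = 2 carry 1
  5+9+1 = f
  f+d = c carry 1
  1+4+1 = 6
  1+0 = 1

0x16cf262f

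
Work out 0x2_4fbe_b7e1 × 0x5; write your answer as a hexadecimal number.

0xb8eb99765

Multiply each base-16 digit by 5, carrying:
  1×5 = 5 → write 5
  e×5 = 70 → write 6 carry 4
  7×5+4 = 39 → write 7 carry 2
  b×5+2 = 57 → write 9 carry 3
  e×5+3 = 73 → write 9 carry 4
  b×5+4 = 59 → write b carry 3
  f×5+3 = 78 → write e carry 4
  4×5+4 = 24 → write 8 carry 1
  2×5+1 = 11 → write b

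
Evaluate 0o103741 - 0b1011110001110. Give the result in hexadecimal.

0x7053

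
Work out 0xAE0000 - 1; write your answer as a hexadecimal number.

The trailing 4 digits are 0, so subtracting 1 borrows through: they become F and the next digit up decrements.

0xADFFFF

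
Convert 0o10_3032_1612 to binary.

Each octal digit is 3 bits: 1=001 0=000 3=011 0=000 3=011 2=010 1=001 6=110 1=001 2=010.

0b1000011000011010001110001010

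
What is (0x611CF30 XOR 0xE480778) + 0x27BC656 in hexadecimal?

First 0x611CF30 XOR 0xE480778 = 0x859C848.
Add column by column in base 16, right to left:
  8+6 = E
  4+5 = 9
  8+6 = E
  C+C = 8 carry 1
  9+B+1 = 5 carry 1
  5+7+1 = D
  8+2 = A

0xAD58E9E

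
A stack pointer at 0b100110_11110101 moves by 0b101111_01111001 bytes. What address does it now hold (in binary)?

Add column by column in base 2, right to left:
  1+1 = 0 carry 1
  0+0+1 = 1
  1+0 = 1
  0+1 = 1
  1+1 = 0 carry 1
  1+1+1 = 1 carry 1
  1+1+1 = 1 carry 1
  1+0+1 = 0 carry 1
  0+1+1 = 0 carry 1
  1+1+1 = 1 carry 1
  1+1+1 = 1 carry 1
  0+1+1 = 0 carry 1
  0+0+1 = 1
  1+1 = 0 carry 1
  final carry 1

0b101011001101110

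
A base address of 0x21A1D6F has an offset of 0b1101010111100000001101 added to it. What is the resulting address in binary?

0x21A1D6F = 0b10000110100001110101101111 in binary.
Add column by column in base 2, right to left:
  1+1 = 0 carry 1
  1+0+1 = 0 carry 1
  1+1+1 = 1 carry 1
  1+1+1 = 1 carry 1
  0+0+1 = 1
  1+0 = 1
  1+0 = 1
  0+0 = 0
  1+0 = 1
  0+0 = 0
  1+0 = 1
  1+1 = 0 carry 1
  1+1+1 = 1 carry 1
  0+1+1 = 0 carry 1
  0+1+1 = 0 carry 1
  0+0+1 = 1
  0+1 = 1
  1+0 = 1
  0+1 = 1
  1+0 = 1
  1+1 = 0 carry 1
  0+1+1 = 0 carry 1
  0+0+1 = 1
  0+0 = 0
  0+0 = 0
  1+0 = 1

0b10010011111001010101111100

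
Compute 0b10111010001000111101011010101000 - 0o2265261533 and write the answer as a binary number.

0b10100111010011100111001101001101

0o2265261533 = 0b10010110101010110001101011011 in binary.
Subtract column by column in base 2:
  0-1 → 1 (borrow)
  0-1-1 → 0 (borrow)
  0-0-1 → 1 (borrow)
  1-1-1 → 1 (borrow)
  0-1-1 → 0 (borrow)
  1-0-1 → 0
  0-1 → 1 (borrow)
  1-0-1 → 0
  0-1 → 1 (borrow)
  1-1-1 → 1 (borrow)
  1-0-1 → 0
  0-0 → 0
  1-0 → 1
  0-1 → 1 (borrow)
  1-1-1 → 1 (borrow)
  1-0-1 → 0
  1-1 → 0
  1-0 → 1
  0-1 → 1 (borrow)
  0-0-1 → 1 (borrow)
  0-1-1 → 0 (borrow)
  1-0-1 → 0
  0-1 → 1 (borrow)
  0-1-1 → 0 (borrow)
  0-0-1 → 1 (borrow)
  1-1-1 → 1 (borrow)
  0-0-1 → 1 (borrow)
  1-0-1 → 0
  1-1 → 0
  1-0 → 1
  0-0 → 0
  1-0 → 1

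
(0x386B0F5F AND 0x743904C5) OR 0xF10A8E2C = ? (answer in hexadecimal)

0xF12B8E6D

0x386B0F5F AND 0x743904C5 = 0x30290445.
Then OR with 0xF10A8E2C.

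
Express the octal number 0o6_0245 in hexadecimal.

Each octal digit is 3 bits: 6=110 0=000 2=010 4=100 5=101.
Group the bits into nibbles: 0110 0000 1010 0101 → 60a5.

0x60a5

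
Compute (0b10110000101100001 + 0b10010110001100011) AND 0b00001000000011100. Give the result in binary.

0b100

Add column by column in base 2, right to left:
  1+1 = 0 carry 1
  0+1+1 = 0 carry 1
  0+0+1 = 1
  0+0 = 0
  0+0 = 0
  1+1 = 0 carry 1
  1+1+1 = 1 carry 1
  0+0+1 = 1
  1+0 = 1
  0+0 = 0
  0+1 = 1
  0+1 = 1
  0+0 = 0
  1+1 = 0 carry 1
  1+0+1 = 0 carry 1
  0+0+1 = 1
  1+1 = 0 carry 1
  final carry 1
Sum = 0b101000110111000100; now AND with 0b00001000000011100:
  101000110111000100
& 000001000000011100
= 000000000000000100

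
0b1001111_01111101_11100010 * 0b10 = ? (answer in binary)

Multiply each base-2 digit by 2, carrying:
  0×2 = 0 → write 0
  1×2 = 2 → write 0 carry 1
  0×2+1 = 1 → write 1
  0×2 = 0 → write 0
  0×2 = 0 → write 0
  1×2 = 2 → write 0 carry 1
  1×2+1 = 3 → write 1 carry 1
  1×2+1 = 3 → write 1 carry 1
  1×2+1 = 3 → write 1 carry 1
  0×2+1 = 1 → write 1
  1×2 = 2 → write 0 carry 1
  1×2+1 = 3 → write 1 carry 1
  1×2+1 = 3 → write 1 carry 1
  1×2+1 = 3 → write 1 carry 1
  1×2+1 = 3 → write 1 carry 1
  0×2+1 = 1 → write 1
  1×2 = 2 → write 0 carry 1
  1×2+1 = 3 → write 1 carry 1
  1×2+1 = 3 → write 1 carry 1
  1×2+1 = 3 → write 1 carry 1
  0×2+1 = 1 → write 1
  0×2 = 0 → write 0
  1×2 = 2 → write 0 carry 1
  remaining carry: 1

0b100111101111101111000100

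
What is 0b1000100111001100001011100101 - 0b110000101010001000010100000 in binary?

Subtract column by column in base 2:
  1-0 → 1
  0-0 → 0
  1-0 → 1
  0-0 → 0
  0-0 → 0
  1-1 → 0
  1-0 → 1
  1-1 → 0
  0-0 → 0
  1-0 → 1
  0-0 → 0
  0-0 → 0
  0-1 → 1 (borrow)
  0-0-1 → 1 (borrow)
  1-0-1 → 0
  1-0 → 1
  0-1 → 1 (borrow)
  0-0-1 → 1 (borrow)
  1-1-1 → 1 (borrow)
  1-0-1 → 0
  1-1 → 0
  0-0 → 0
  0-0 → 0
  1-0 → 1
  0-0 → 0
  0-1 → 1 (borrow)
  0-1-1 → 0 (borrow)
  1-0-1 → 0

0b10100001111011001001000101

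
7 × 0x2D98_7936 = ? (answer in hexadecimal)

0x13F2B507A

Multiply each base-16 digit by 7, carrying:
  6×7 = 42 → write A carry 2
  3×7+2 = 23 → write 7 carry 1
  9×7+1 = 64 → write 0 carry 4
  7×7+4 = 53 → write 5 carry 3
  8×7+3 = 59 → write B carry 3
  9×7+3 = 66 → write 2 carry 4
  D×7+4 = 95 → write F carry 5
  2×7+5 = 19 → write 3 carry 1
  remaining carry: 1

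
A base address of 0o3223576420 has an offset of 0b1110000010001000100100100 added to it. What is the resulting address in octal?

0o3404007064

0b1110000010001000100100100 = 0o160210444 in octal.
Add column by column in base 8, right to left:
  0+4 = 4
  2+4 = 6
  4+4 = 0 carry 1
  6+0+1 = 7
  7+1 = 0 carry 1
  5+2+1 = 0 carry 1
  3+0+1 = 4
  2+6 = 0 carry 1
  2+1+1 = 4
  3+0 = 3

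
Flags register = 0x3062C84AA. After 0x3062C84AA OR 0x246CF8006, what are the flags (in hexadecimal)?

0x346EF84AE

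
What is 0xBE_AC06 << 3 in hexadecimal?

3 bits is not a whole number of base-16 digits; in binary: 101111101010110000000110 << 3 = 101111101010110000000110000.

0x5F56030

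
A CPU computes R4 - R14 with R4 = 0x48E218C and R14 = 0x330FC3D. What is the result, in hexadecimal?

0x15D254F

Subtract column by column in base 16:
  C-D → F (borrow)
  8-3-1 → 4
  1-C → 5 (borrow)
  2-F-1 → 2 (borrow)
  E-0-1 → D
  8-3 → 5
  4-3 → 1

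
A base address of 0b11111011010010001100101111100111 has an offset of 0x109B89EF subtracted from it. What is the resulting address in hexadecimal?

0xEAAD41F8

0b11111011010010001100101111100111 = 0xFB48CBE7 in hexadecimal.
Subtract column by column in base 16:
  7-F → 8 (borrow)
  E-E-1 → F (borrow)
  B-9-1 → 1
  C-8 → 4
  8-B → D (borrow)
  4-9-1 → A (borrow)
  B-0-1 → A
  F-1 → E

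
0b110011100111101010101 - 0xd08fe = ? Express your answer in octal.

0o3143127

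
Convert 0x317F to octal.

0o30577

Expand each hex digit to 4 bits: 3=0011 1=0001 7=0111 F=1111.
Group the bits in threes: 011 000 101 111 111 → 30577.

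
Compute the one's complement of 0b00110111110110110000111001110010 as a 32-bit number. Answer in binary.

0b11001000001001001111000110001101

Invert each bit: 00110111110110110000111001110010 → 11001000001001001111000110001101.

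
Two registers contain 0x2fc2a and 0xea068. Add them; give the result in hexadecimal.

0x119c92

Add column by column in base 16, right to left:
  a+8 = 2 carry 1
  2+6+1 = 9
  c+0 = c
  f+a = 9 carry 1
  2+e+1 = 1 carry 1
  final carry 1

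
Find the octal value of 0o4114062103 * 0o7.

0o35024536725

Multiply each base-8 digit by 7, carrying:
  3×7 = 21 → write 5 carry 2
  0×7+2 = 2 → write 2
  1×7 = 7 → write 7
  2×7 = 14 → write 6 carry 1
  6×7+1 = 43 → write 3 carry 5
  0×7+5 = 5 → write 5
  4×7 = 28 → write 4 carry 3
  1×7+3 = 10 → write 2 carry 1
  1×7+1 = 8 → write 0 carry 1
  4×7+1 = 29 → write 5 carry 3
  remaining carry: 3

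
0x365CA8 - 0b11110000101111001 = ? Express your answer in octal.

0o15075457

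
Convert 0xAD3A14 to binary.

Expand each hex digit to 4 bits: A=1010 D=1101 3=0011 A=1010 1=0001 4=0100.

0b101011010011101000010100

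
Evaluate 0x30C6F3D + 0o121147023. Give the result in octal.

0o424236520

0x30C6F3D = 0o303067475 in octal.
Add column by column in base 8, right to left:
  5+3 = 0 carry 1
  7+2+1 = 2 carry 1
  4+0+1 = 5
  7+7 = 6 carry 1
  6+4+1 = 3 carry 1
  0+1+1 = 2
  3+1 = 4
  0+2 = 2
  3+1 = 4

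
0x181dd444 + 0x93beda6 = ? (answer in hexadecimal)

Add column by column in base 16, right to left:
  4+6 = a
  4+a = e
  4+d = 1 carry 1
  d+e+1 = c carry 1
  d+b+1 = 9 carry 1
  1+3+1 = 5
  8+9 = 1 carry 1
  1+0+1 = 2

0x2159c1ea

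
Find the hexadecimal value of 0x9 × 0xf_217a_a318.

Multiply each base-16 digit by 9, carrying:
  8×9 = 72 → write 8 carry 4
  1×9+4 = 13 → write d
  3×9 = 27 → write b carry 1
  a×9+1 = 91 → write b carry 5
  a×9+5 = 95 → write f carry 5
  7×9+5 = 68 → write 4 carry 4
  1×9+4 = 13 → write d
  2×9 = 18 → write 2 carry 1
  f×9+1 = 136 → write 8 carry 8
  remaining carry: 8

0x882d4fbbd8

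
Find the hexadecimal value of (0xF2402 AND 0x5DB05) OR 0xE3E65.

0xF2402 AND 0x5DB05 = 0x50000.
Then OR with 0xE3E65.

0xF3E65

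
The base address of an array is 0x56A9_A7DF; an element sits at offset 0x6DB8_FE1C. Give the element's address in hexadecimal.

0xC462A5FB

Add column by column in base 16, right to left:
  F+C = B carry 1
  D+1+1 = F
  7+E = 5 carry 1
  A+F+1 = A carry 1
  9+8+1 = 2 carry 1
  A+B+1 = 6 carry 1
  6+D+1 = 4 carry 1
  5+6+1 = C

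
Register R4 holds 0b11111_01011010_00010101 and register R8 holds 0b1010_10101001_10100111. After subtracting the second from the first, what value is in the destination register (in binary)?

Subtract column by column in base 2:
  1-1 → 0
  0-1 → 1 (borrow)
  1-1-1 → 1 (borrow)
  0-0-1 → 1 (borrow)
  1-0-1 → 0
  0-1 → 1 (borrow)
  0-0-1 → 1 (borrow)
  0-1-1 → 0 (borrow)
  0-1-1 → 0 (borrow)
  1-0-1 → 0
  0-0 → 0
  1-1 → 0
  1-0 → 1
  0-1 → 1 (borrow)
  1-0-1 → 0
  0-1 → 1 (borrow)
  1-0-1 → 0
  1-1 → 0
  1-0 → 1
  1-1 → 0
  1-0 → 1

0b101001011000001101110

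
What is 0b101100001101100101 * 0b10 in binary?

Multiply each base-2 digit by 2, carrying:
  1×2 = 2 → write 0 carry 1
  0×2+1 = 1 → write 1
  1×2 = 2 → write 0 carry 1
  0×2+1 = 1 → write 1
  0×2 = 0 → write 0
  1×2 = 2 → write 0 carry 1
  1×2+1 = 3 → write 1 carry 1
  0×2+1 = 1 → write 1
  1×2 = 2 → write 0 carry 1
  1×2+1 = 3 → write 1 carry 1
  0×2+1 = 1 → write 1
  0×2 = 0 → write 0
  0×2 = 0 → write 0
  0×2 = 0 → write 0
  1×2 = 2 → write 0 carry 1
  1×2+1 = 3 → write 1 carry 1
  0×2+1 = 1 → write 1
  1×2 = 2 → write 0 carry 1
  remaining carry: 1

0b1011000011011001010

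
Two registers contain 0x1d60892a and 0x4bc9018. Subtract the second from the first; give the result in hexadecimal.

0x18a3f912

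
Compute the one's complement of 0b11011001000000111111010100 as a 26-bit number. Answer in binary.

Invert each bit: 11011001000000111111010100 → 00100110111111000000101011.

0b00100110111111000000101011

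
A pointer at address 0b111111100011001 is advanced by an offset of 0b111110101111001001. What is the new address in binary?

Add column by column in base 2, right to left:
  1+1 = 0 carry 1
  0+0+1 = 1
  0+0 = 0
  1+1 = 0 carry 1
  1+0+1 = 0 carry 1
  0+0+1 = 1
  0+1 = 1
  0+1 = 1
  1+1 = 0 carry 1
  1+1+1 = 1 carry 1
  1+0+1 = 0 carry 1
  1+1+1 = 1 carry 1
  1+0+1 = 0 carry 1
  1+1+1 = 1 carry 1
  1+1+1 = 1 carry 1
  0+1+1 = 0 carry 1
  0+1+1 = 0 carry 1
  0+1+1 = 0 carry 1
  final carry 1

0b1000110101011100010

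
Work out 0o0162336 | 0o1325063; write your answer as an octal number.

OR each oct digit independently (no carries):
  0|1=1, 1|3=3, 6|2=6, 2|5=7, 3|0=3, 3|6=7, 6|3=7

0o1367377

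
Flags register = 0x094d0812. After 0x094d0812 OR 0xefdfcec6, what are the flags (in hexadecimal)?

0xefdfced6

OR each hex digit independently (no carries):
  0|e=e, 9|f=f, 4|d=d, d|f=f, 0|c=c, 8|e=e, 1|c=d, 2|6=6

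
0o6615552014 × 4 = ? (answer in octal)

0o33066650060

Multiply each base-8 digit by 4, carrying:
  4×4 = 16 → write 0 carry 2
  1×4+2 = 6 → write 6
  0×4 = 0 → write 0
  2×4 = 8 → write 0 carry 1
  5×4+1 = 21 → write 5 carry 2
  5×4+2 = 22 → write 6 carry 2
  5×4+2 = 22 → write 6 carry 2
  1×4+2 = 6 → write 6
  6×4 = 24 → write 0 carry 3
  6×4+3 = 27 → write 3 carry 3
  remaining carry: 3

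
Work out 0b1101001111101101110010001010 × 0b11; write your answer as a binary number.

Multiply each base-2 digit by 3, carrying:
  0×3 = 0 → write 0
  1×3 = 3 → write 1 carry 1
  0×3+1 = 1 → write 1
  1×3 = 3 → write 1 carry 1
  0×3+1 = 1 → write 1
  0×3 = 0 → write 0
  0×3 = 0 → write 0
  1×3 = 3 → write 1 carry 1
  0×3+1 = 1 → write 1
  0×3 = 0 → write 0
  1×3 = 3 → write 1 carry 1
  1×3+1 = 4 → write 0 carry 2
  1×3+2 = 5 → write 1 carry 2
  0×3+2 = 2 → write 0 carry 1
  1×3+1 = 4 → write 0 carry 2
  1×3+2 = 5 → write 1 carry 2
  0×3+2 = 2 → write 0 carry 1
  1×3+1 = 4 → write 0 carry 2
  1×3+2 = 5 → write 1 carry 2
  1×3+2 = 5 → write 1 carry 2
  1×3+2 = 5 → write 1 carry 2
  1×3+2 = 5 → write 1 carry 2
  0×3+2 = 2 → write 0 carry 1
  0×3+1 = 1 → write 1
  1×3 = 3 → write 1 carry 1
  0×3+1 = 1 → write 1
  1×3 = 3 → write 1 carry 1
  1×3+1 = 4 → write 0 carry 2
  remaining carry: 10

0b100111101111001001010110011110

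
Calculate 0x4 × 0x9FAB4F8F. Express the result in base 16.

Multiply each base-16 digit by 4, carrying:
  F×4 = 60 → write C carry 3
  8×4+3 = 35 → write 3 carry 2
  F×4+2 = 62 → write E carry 3
  4×4+3 = 19 → write 3 carry 1
  B×4+1 = 45 → write D carry 2
  A×4+2 = 42 → write A carry 2
  F×4+2 = 62 → write E carry 3
  9×4+3 = 39 → write 7 carry 2
  remaining carry: 2

0x27EAD3E3C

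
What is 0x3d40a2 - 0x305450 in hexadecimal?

Subtract column by column in base 16:
  2-0 → 2
  a-5 → 5
  0-4 → c (borrow)
  4-5-1 → e (borrow)
  d-0-1 → c
  3-3 → 0

0xcec52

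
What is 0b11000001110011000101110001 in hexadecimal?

Group the bits into nibbles: 0011 0000 0111 0011 0001 0111 0001 → 3073171.

0x3073171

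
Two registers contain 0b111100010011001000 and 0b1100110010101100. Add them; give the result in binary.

0b1001001000101110100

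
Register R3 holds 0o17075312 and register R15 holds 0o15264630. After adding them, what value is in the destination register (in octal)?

0o34362142

Add column by column in base 8, right to left:
  2+0 = 2
  1+3 = 4
  3+6 = 1 carry 1
  5+4+1 = 2 carry 1
  7+6+1 = 6 carry 1
  0+2+1 = 3
  7+5 = 4 carry 1
  1+1+1 = 3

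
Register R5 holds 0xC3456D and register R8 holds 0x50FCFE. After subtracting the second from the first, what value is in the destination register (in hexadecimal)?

Subtract column by column in base 16:
  D-E → F (borrow)
  6-F-1 → 6 (borrow)
  5-C-1 → 8 (borrow)
  4-F-1 → 4 (borrow)
  3-0-1 → 2
  C-5 → 7

0x72486F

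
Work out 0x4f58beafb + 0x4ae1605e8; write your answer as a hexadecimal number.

0x9a3a1f0e3

Add column by column in base 16, right to left:
  b+8 = 3 carry 1
  f+e+1 = e carry 1
  a+5+1 = 0 carry 1
  e+0+1 = f
  b+6 = 1 carry 1
  8+1+1 = a
  5+e = 3 carry 1
  f+a+1 = a carry 1
  4+4+1 = 9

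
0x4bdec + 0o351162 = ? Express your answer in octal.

0o1510136

0x4bdec = 0o1136754 in octal.
Add column by column in base 8, right to left:
  4+2 = 6
  5+6 = 3 carry 1
  7+1+1 = 1 carry 1
  6+1+1 = 0 carry 1
  3+5+1 = 1 carry 1
  1+3+1 = 5
  1+0 = 1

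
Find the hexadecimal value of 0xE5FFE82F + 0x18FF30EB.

Add column by column in base 16, right to left:
  F+B = A carry 1
  2+E+1 = 1 carry 1
  8+0+1 = 9
  E+3 = 1 carry 1
  F+F+1 = F carry 1
  F+F+1 = F carry 1
  5+8+1 = E
  E+1 = F

0xFEFF191A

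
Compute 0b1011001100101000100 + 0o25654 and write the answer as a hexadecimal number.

0x5c4f0

0b1011001100101000100 = 0x59944 in hexadecimal.
0o25654 = 0x2bac in hexadecimal.
Add column by column in base 16, right to left:
  4+c = 0 carry 1
  4+a+1 = f
  9+b = 4 carry 1
  9+2+1 = c
  5+0 = 5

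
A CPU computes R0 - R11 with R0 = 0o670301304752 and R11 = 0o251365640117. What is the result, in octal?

0o416713444633

Subtract column by column in base 8:
  2-7 → 3 (borrow)
  5-1-1 → 3
  7-1 → 6
  4-0 → 4
  0-4 → 4 (borrow)
  3-6-1 → 4 (borrow)
  1-5-1 → 3 (borrow)
  0-6-1 → 1 (borrow)
  3-3-1 → 7 (borrow)
  0-1-1 → 6 (borrow)
  7-5-1 → 1
  6-2 → 4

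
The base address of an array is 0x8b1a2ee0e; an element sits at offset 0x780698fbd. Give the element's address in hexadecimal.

0x10320c7dcb

Add column by column in base 16, right to left:
  e+d = b carry 1
  0+b+1 = c
  e+f = d carry 1
  e+8+1 = 7 carry 1
  2+9+1 = c
  a+6 = 0 carry 1
  1+0+1 = 2
  b+8 = 3 carry 1
  8+7+1 = 0 carry 1
  final carry 1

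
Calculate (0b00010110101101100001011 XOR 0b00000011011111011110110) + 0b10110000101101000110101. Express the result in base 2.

First 0b00010110101101100001011 XOR 0b00000011011111011110110 = 0b00010101110010111111101.
Add column by column in base 2, right to left:
  1+1 = 0 carry 1
  0+0+1 = 1
  1+1 = 0 carry 1
  1+0+1 = 0 carry 1
  1+1+1 = 1 carry 1
  1+1+1 = 1 carry 1
  1+0+1 = 0 carry 1
  1+0+1 = 0 carry 1
  1+0+1 = 0 carry 1
  0+1+1 = 0 carry 1
  1+0+1 = 0 carry 1
  0+1+1 = 0 carry 1
  0+1+1 = 0 carry 1
  1+0+1 = 0 carry 1
  1+1+1 = 1 carry 1
  1+0+1 = 0 carry 1
  0+0+1 = 1
  1+0 = 1
  0+0 = 0
  1+1 = 0 carry 1
  0+1+1 = 0 carry 1
  0+0+1 = 1
  0+1 = 1

0b11000110100000000110010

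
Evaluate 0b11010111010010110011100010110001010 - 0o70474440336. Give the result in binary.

0b10011110101011001111000010010101100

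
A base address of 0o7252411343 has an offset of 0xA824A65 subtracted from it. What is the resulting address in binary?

0b110000001001111100100001111110

0o7252411343 = 0b111010101010100001001011100011 in binary.
0xA824A65 = 0b1010100000100100101001100101 in binary.
Subtract column by column in base 2:
  1-1 → 0
  1-0 → 1
  0-1 → 1 (borrow)
  0-0-1 → 1 (borrow)
  0-0-1 → 1 (borrow)
  1-1-1 → 1 (borrow)
  1-1-1 → 1 (borrow)
  1-0-1 → 0
  0-0 → 0
  1-1 → 0
  0-0 → 0
  0-1 → 1 (borrow)
  1-0-1 → 0
  0-0 → 0
  0-1 → 1 (borrow)
  0-0-1 → 1 (borrow)
  0-0-1 → 1 (borrow)
  1-1-1 → 1 (borrow)
  0-0-1 → 1 (borrow)
  1-0-1 → 0
  0-0 → 0
  1-0 → 1
  0-0 → 0
  1-1 → 0
  0-0 → 0
  1-1 → 0
  0-0 → 0
  1-1 → 0
  1-0 → 1
  1-0 → 1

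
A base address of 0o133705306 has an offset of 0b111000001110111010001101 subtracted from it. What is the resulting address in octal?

0b111000001110111010001101 = 0o70167215 in octal.
Subtract column by column in base 8:
  6-5 → 1
  0-1 → 7 (borrow)
  3-2-1 → 0
  5-7 → 6 (borrow)
  0-6-1 → 1 (borrow)
  7-1-1 → 5
  3-0 → 3
  3-7 → 4 (borrow)
  1-0-1 → 0

0o43516071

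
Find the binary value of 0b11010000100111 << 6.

Left shift by 6: append 6 zero bits.

0b11010000100111000000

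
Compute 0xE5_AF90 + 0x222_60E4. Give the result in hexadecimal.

0x3081074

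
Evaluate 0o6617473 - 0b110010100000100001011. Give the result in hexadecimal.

0o6617473 = 0x1B1F3B in hexadecimal.
0b110010100000100001011 = 0x19410B in hexadecimal.
Subtract column by column in base 16:
  B-B → 0
  3-0 → 3
  F-1 → E
  1-4 → D (borrow)
  B-9-1 → 1
  1-1 → 0

0x1DE30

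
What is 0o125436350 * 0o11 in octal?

0o1402022050

Multiply each base-8 digit by 9, carrying:
  0×9 = 0 → write 0
  5×9 = 45 → write 5 carry 5
  3×9+5 = 32 → write 0 carry 4
  6×9+4 = 58 → write 2 carry 7
  3×9+7 = 34 → write 2 carry 4
  4×9+4 = 40 → write 0 carry 5
  5×9+5 = 50 → write 2 carry 6
  2×9+6 = 24 → write 0 carry 3
  1×9+3 = 12 → write 4 carry 1
  remaining carry: 1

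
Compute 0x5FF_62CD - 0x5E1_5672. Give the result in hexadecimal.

0x1E0C5B

Subtract column by column in base 16:
  D-2 → B
  C-7 → 5
  2-6 → C (borrow)
  6-5-1 → 0
  F-1 → E
  F-E → 1
  5-5 → 0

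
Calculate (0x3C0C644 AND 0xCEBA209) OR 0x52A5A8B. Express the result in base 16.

0x5EADA8B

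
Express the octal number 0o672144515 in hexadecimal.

0x6e8c94d

Each octal digit is 3 bits: 6=110 7=111 2=010 1=001 4=100 4=100 5=101 1=001 5=101.
Group the bits into nibbles: 0110 1110 1000 1100 1001 0100 1101 → 6e8c94d.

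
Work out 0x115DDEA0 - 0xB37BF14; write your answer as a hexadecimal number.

0x6261F8C

Subtract column by column in base 16:
  0-4 → C (borrow)
  A-1-1 → 8
  E-F → F (borrow)
  D-B-1 → 1
  D-7 → 6
  5-3 → 2
  1-B → 6 (borrow)
  1-0-1 → 0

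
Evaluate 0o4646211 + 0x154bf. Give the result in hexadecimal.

0x14a148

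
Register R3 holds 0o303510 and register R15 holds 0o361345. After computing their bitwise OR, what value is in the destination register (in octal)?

OR each oct digit independently (no carries):
  3|3=3, 0|6=6, 3|1=3, 5|3=7, 1|4=5, 0|5=5

0o363755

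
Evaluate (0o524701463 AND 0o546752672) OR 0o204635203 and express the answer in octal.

0o524701463 AND 0o546752672 = 0o504700462.
Then OR with 0o204635203.

0o704735663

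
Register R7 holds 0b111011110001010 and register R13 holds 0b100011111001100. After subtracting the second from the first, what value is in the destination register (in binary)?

Subtract column by column in base 2:
  0-0 → 0
  1-0 → 1
  0-1 → 1 (borrow)
  1-1-1 → 1 (borrow)
  0-0-1 → 1 (borrow)
  0-0-1 → 1 (borrow)
  0-1-1 → 0 (borrow)
  1-1-1 → 1 (borrow)
  1-1-1 → 1 (borrow)
  1-1-1 → 1 (borrow)
  1-1-1 → 1 (borrow)
  0-0-1 → 1 (borrow)
  1-0-1 → 0
  1-0 → 1
  1-1 → 0

0b10111110111110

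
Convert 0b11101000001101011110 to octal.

0o3501536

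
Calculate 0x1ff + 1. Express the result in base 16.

The trailing 2 digits are F (max in base 16), so adding 1 cascades: they roll to 0 and the next digit up increments.

0x200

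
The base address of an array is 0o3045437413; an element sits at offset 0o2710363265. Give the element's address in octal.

Add column by column in base 8, right to left:
  3+5 = 0 carry 1
  1+6+1 = 0 carry 1
  4+2+1 = 7
  7+3 = 2 carry 1
  3+6+1 = 2 carry 1
  4+3+1 = 0 carry 1
  5+0+1 = 6
  4+1 = 5
  0+7 = 7
  3+2 = 5

0o5756022700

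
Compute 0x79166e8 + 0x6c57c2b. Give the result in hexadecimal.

Add column by column in base 16, right to left:
  8+b = 3 carry 1
  e+2+1 = 1 carry 1
  6+c+1 = 3 carry 1
  6+7+1 = e
  1+5 = 6
  9+c = 5 carry 1
  7+6+1 = e

0xe56e313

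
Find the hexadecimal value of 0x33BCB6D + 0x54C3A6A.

Add column by column in base 16, right to left:
  D+A = 7 carry 1
  6+6+1 = D
  B+A = 5 carry 1
  C+3+1 = 0 carry 1
  B+C+1 = 8 carry 1
  3+4+1 = 8
  3+5 = 8

0x88805D7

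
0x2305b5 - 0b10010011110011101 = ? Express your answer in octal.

0x2305b5 = 0o10602665 in octal.
0b10010011110011101 = 0o223635 in octal.
Subtract column by column in base 8:
  5-5 → 0
  6-3 → 3
  6-6 → 0
  2-3 → 7 (borrow)
  0-2-1 → 5 (borrow)
  6-2-1 → 3
  0-0 → 0
  1-0 → 1

0o10357030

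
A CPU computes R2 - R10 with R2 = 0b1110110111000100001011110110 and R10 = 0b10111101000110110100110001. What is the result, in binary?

0b1011111001111101010111000101

Subtract column by column in base 2:
  0-1 → 1 (borrow)
  1-0-1 → 0
  1-0 → 1
  0-0 → 0
  1-1 → 0
  1-1 → 0
  1-0 → 1
  1-0 → 1
  0-1 → 1 (borrow)
  1-0-1 → 0
  0-1 → 1 (borrow)
  0-1-1 → 0 (borrow)
  0-0-1 → 1 (borrow)
  0-1-1 → 0 (borrow)
  1-1-1 → 1 (borrow)
  0-0-1 → 1 (borrow)
  0-0-1 → 1 (borrow)
  0-0-1 → 1 (borrow)
  1-1-1 → 1 (borrow)
  1-0-1 → 0
  1-1 → 0
  0-1 → 1 (borrow)
  1-1-1 → 1 (borrow)
  1-1-1 → 1 (borrow)
  0-0-1 → 1 (borrow)
  1-1-1 → 1 (borrow)
  1-0-1 → 0
  1-0 → 1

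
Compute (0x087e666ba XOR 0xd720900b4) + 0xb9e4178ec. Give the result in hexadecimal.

0x199430defa

First 0x087e666ba XOR 0xd720900b4 = 0xdf5ef660e.
Add column by column in base 16, right to left:
  e+c = a carry 1
  0+e+1 = f
  6+8 = e
  6+7 = d
  f+1 = 0 carry 1
  e+4+1 = 3 carry 1
  5+e+1 = 4 carry 1
  f+9+1 = 9 carry 1
  d+b+1 = 9 carry 1
  final carry 1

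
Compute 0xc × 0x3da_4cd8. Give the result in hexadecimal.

0x2e3b9a20

Multiply each base-16 digit by 12, carrying:
  8×12 = 96 → write 0 carry 6
  d×12+6 = 162 → write 2 carry 10
  c×12+10 = 154 → write a carry 9
  4×12+9 = 57 → write 9 carry 3
  a×12+3 = 123 → write b carry 7
  d×12+7 = 163 → write 3 carry 10
  3×12+10 = 46 → write e carry 2
  remaining carry: 2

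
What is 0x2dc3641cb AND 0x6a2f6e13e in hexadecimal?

0x28036410a

AND each hex digit independently (no carries):
  2&6=2, d&a=8, c&2=0, 3&f=3, 6&6=6, 4&e=4, 1&1=1, c&3=0, b&e=a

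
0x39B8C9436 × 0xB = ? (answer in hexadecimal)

Multiply each base-16 digit by 11, carrying:
  6×11 = 66 → write 2 carry 4
  3×11+4 = 37 → write 5 carry 2
  4×11+2 = 46 → write E carry 2
  9×11+2 = 101 → write 5 carry 6
  C×11+6 = 138 → write A carry 8
  8×11+8 = 96 → write 0 carry 6
  B×11+6 = 127 → write F carry 7
  9×11+7 = 106 → write A carry 6
  3×11+6 = 39 → write 7 carry 2
  remaining carry: 2

0x27AF0A5E52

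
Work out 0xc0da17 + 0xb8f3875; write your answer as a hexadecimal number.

Add column by column in base 16, right to left:
  7+5 = c
  1+7 = 8
  a+8 = 2 carry 1
  d+3+1 = 1 carry 1
  0+f+1 = 0 carry 1
  c+8+1 = 5 carry 1
  0+b+1 = c

0xc50128c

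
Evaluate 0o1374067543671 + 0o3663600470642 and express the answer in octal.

0o5257670234533

Add column by column in base 8, right to left:
  1+2 = 3
  7+4 = 3 carry 1
  6+6+1 = 5 carry 1
  3+0+1 = 4
  4+7 = 3 carry 1
  5+4+1 = 2 carry 1
  7+0+1 = 0 carry 1
  6+0+1 = 7
  0+6 = 6
  4+3 = 7
  7+6 = 5 carry 1
  3+6+1 = 2 carry 1
  1+3+1 = 5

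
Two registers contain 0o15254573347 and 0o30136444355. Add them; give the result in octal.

Add column by column in base 8, right to left:
  7+5 = 4 carry 1
  4+5+1 = 2 carry 1
  3+3+1 = 7
  3+4 = 7
  7+4 = 3 carry 1
  5+4+1 = 2 carry 1
  4+6+1 = 3 carry 1
  5+3+1 = 1 carry 1
  2+1+1 = 4
  5+0 = 5
  1+3 = 4

0o45413237724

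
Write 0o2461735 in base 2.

0b10100110001111011101

Each octal digit is 3 bits: 2=010 4=100 6=110 1=001 7=111 3=011 5=101.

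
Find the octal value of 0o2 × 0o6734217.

Multiply each base-8 digit by 2, carrying:
  7×2 = 14 → write 6 carry 1
  1×2+1 = 3 → write 3
  2×2 = 4 → write 4
  4×2 = 8 → write 0 carry 1
  3×2+1 = 7 → write 7
  7×2 = 14 → write 6 carry 1
  6×2+1 = 13 → write 5 carry 1
  remaining carry: 1

0o15670436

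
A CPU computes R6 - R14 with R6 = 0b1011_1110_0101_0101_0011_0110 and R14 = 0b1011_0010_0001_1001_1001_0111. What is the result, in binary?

0b11000011101110011111

Subtract column by column in base 2:
  0-1 → 1 (borrow)
  1-1-1 → 1 (borrow)
  1-1-1 → 1 (borrow)
  0-0-1 → 1 (borrow)
  1-1-1 → 1 (borrow)
  1-0-1 → 0
  0-0 → 0
  0-1 → 1 (borrow)
  1-1-1 → 1 (borrow)
  0-0-1 → 1 (borrow)
  1-0-1 → 0
  0-1 → 1 (borrow)
  1-1-1 → 1 (borrow)
  0-0-1 → 1 (borrow)
  1-0-1 → 0
  0-0 → 0
  0-0 → 0
  1-1 → 0
  1-0 → 1
  1-0 → 1
  1-1 → 0
  1-1 → 0
  0-0 → 0
  1-1 → 0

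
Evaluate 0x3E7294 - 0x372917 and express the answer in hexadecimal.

0x7497D

Subtract column by column in base 16:
  4-7 → D (borrow)
  9-1-1 → 7
  2-9 → 9 (borrow)
  7-2-1 → 4
  E-7 → 7
  3-3 → 0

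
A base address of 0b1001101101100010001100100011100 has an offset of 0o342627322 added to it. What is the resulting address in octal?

0b1001101101100010001100100011100 = 0o11554214434 in octal.
Add column by column in base 8, right to left:
  4+2 = 6
  3+2 = 5
  4+3 = 7
  4+7 = 3 carry 1
  1+2+1 = 4
  2+6 = 0 carry 1
  4+2+1 = 7
  5+4 = 1 carry 1
  5+3+1 = 1 carry 1
  1+0+1 = 2
  1+0 = 1

0o12117043756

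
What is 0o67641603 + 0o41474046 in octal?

Add column by column in base 8, right to left:
  3+6 = 1 carry 1
  0+4+1 = 5
  6+0 = 6
  1+4 = 5
  4+7 = 3 carry 1
  6+4+1 = 3 carry 1
  7+1+1 = 1 carry 1
  6+4+1 = 3 carry 1
  final carry 1

0o131335651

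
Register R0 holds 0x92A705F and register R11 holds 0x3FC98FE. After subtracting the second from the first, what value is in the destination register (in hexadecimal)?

Subtract column by column in base 16:
  F-E → 1
  5-F → 6 (borrow)
  0-8-1 → 7 (borrow)
  7-9-1 → D (borrow)
  A-C-1 → D (borrow)
  2-F-1 → 2 (borrow)
  9-3-1 → 5

0x52DD761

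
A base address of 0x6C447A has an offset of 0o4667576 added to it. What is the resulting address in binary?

0b11111111011001111111000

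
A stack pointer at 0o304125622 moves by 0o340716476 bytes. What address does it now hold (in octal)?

0o645044320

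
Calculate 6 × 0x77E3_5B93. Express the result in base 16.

0x2CF542572

Multiply each base-16 digit by 6, carrying:
  3×6 = 18 → write 2 carry 1
  9×6+1 = 55 → write 7 carry 3
  B×6+3 = 69 → write 5 carry 4
  5×6+4 = 34 → write 2 carry 2
  3×6+2 = 20 → write 4 carry 1
  E×6+1 = 85 → write 5 carry 5
  7×6+5 = 47 → write F carry 2
  7×6+2 = 44 → write C carry 2
  remaining carry: 2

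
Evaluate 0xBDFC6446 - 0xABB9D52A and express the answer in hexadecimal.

Subtract column by column in base 16:
  6-A → C (borrow)
  4-2-1 → 1
  4-5 → F (borrow)
  6-D-1 → 8 (borrow)
  C-9-1 → 2
  F-B → 4
  D-B → 2
  B-A → 1

0x12428F1C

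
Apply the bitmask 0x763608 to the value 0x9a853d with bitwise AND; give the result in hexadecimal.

0x120408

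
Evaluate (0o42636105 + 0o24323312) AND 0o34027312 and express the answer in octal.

Add column by column in base 8, right to left:
  5+2 = 7
  0+1 = 1
  1+3 = 4
  6+3 = 1 carry 1
  3+2+1 = 6
  6+3 = 1 carry 1
  2+4+1 = 7
  4+2 = 6
Sum = 0o67161417; now AND with 0o34027312:
  6&3=2, 7&4=4, 1&0=0, 6&2=2, 1&7=1, 4&3=0, 1&1=1, 7&2=2

0o24021012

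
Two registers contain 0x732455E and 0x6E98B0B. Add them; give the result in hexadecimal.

Add column by column in base 16, right to left:
  E+B = 9 carry 1
  5+0+1 = 6
  5+B = 0 carry 1
  4+8+1 = D
  2+9 = B
  3+E = 1 carry 1
  7+6+1 = E

0xE1BD069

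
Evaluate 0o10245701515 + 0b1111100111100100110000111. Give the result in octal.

0o10442646324

0b1111100111100100110000111 = 0o174744607 in octal.
Add column by column in base 8, right to left:
  5+7 = 4 carry 1
  1+0+1 = 2
  5+6 = 3 carry 1
  1+4+1 = 6
  0+4 = 4
  7+7 = 6 carry 1
  5+4+1 = 2 carry 1
  4+7+1 = 4 carry 1
  2+1+1 = 4
  0+0 = 0
  1+0 = 1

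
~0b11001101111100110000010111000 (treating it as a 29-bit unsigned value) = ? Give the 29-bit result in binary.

0b00110010000011001111101000111

Invert each bit: 11001101111100110000010111000 → 00110010000011001111101000111.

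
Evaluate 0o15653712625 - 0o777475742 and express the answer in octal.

Subtract column by column in base 8:
  5-2 → 3
  2-4 → 6 (borrow)
  6-7-1 → 6 (borrow)
  2-5-1 → 4 (borrow)
  1-7-1 → 1 (borrow)
  7-4-1 → 2
  3-7 → 4 (borrow)
  5-7-1 → 5 (borrow)
  6-7-1 → 6 (borrow)
  5-0-1 → 4
  1-0 → 1

0o14654214663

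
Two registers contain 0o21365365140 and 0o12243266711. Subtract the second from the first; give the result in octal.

Subtract column by column in base 8:
  0-1 → 7 (borrow)
  4-1-1 → 2
  1-7 → 2 (borrow)
  5-6-1 → 6 (borrow)
  6-6-1 → 7 (borrow)
  3-2-1 → 0
  5-3 → 2
  6-4 → 2
  3-2 → 1
  1-2 → 7 (borrow)
  2-1-1 → 0

0o7122076227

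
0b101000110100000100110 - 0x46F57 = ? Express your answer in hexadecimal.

0b101000110100000100110 = 0x146826 in hexadecimal.
Subtract column by column in base 16:
  6-7 → F (borrow)
  2-5-1 → C (borrow)
  8-F-1 → 8 (borrow)
  6-6-1 → F (borrow)
  4-4-1 → F (borrow)
  1-0-1 → 0

0xFF8CF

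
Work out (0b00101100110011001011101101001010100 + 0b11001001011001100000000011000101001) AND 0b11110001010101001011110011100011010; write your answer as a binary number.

Add column by column in base 2, right to left:
  0+1 = 1
  0+0 = 0
  1+0 = 1
  0+1 = 1
  1+0 = 1
  0+1 = 1
  1+0 = 1
  0+0 = 0
  0+0 = 0
  1+1 = 0 carry 1
  0+1+1 = 0 carry 1
  1+0+1 = 0 carry 1
  1+0+1 = 0 carry 1
  0+0+1 = 1
  1+0 = 1
  1+0 = 1
  1+0 = 1
  0+0 = 0
  1+0 = 1
  0+0 = 0
  0+1 = 1
  1+1 = 0 carry 1
  1+0+1 = 0 carry 1
  0+0+1 = 1
  0+1 = 1
  1+1 = 0 carry 1
  1+0+1 = 0 carry 1
  0+1+1 = 0 carry 1
  0+0+1 = 1
  1+0 = 1
  1+1 = 0 carry 1
  0+0+1 = 1
  1+0 = 1
  0+1 = 1
  0+1 = 1
Sum = 0b11110110001100101011110000001111101; now AND with 0b11110001010101001011110011100011010:
  11110110001100101011110000001111101
& 11110001010101001011110011100011010
= 11110000000100001011110000000011000

0b11110000000100001011110000000011000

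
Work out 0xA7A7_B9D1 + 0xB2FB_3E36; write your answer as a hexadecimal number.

0x15AA2F807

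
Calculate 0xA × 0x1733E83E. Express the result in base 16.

Multiply each base-16 digit by 10, carrying:
  E×10 = 140 → write C carry 8
  3×10+8 = 38 → write 6 carry 2
  8×10+2 = 82 → write 2 carry 5
  E×10+5 = 145 → write 1 carry 9
  3×10+9 = 39 → write 7 carry 2
  3×10+2 = 32 → write 0 carry 2
  7×10+2 = 72 → write 8 carry 4
  1×10+4 = 14 → write E

0xE807126C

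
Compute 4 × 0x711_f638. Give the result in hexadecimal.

0x1c47d8e0

Multiply each base-16 digit by 4, carrying:
  8×4 = 32 → write 0 carry 2
  3×4+2 = 14 → write e
  6×4 = 24 → write 8 carry 1
  f×4+1 = 61 → write d carry 3
  1×4+3 = 7 → write 7
  1×4 = 4 → write 4
  7×4 = 28 → write c carry 1
  remaining carry: 1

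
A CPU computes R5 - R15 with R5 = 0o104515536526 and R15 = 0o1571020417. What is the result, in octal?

Subtract column by column in base 8:
  6-7 → 7 (borrow)
  2-1-1 → 0
  5-4 → 1
  6-0 → 6
  3-2 → 1
  5-0 → 5
  5-1 → 4
  1-7 → 2 (borrow)
  5-5-1 → 7 (borrow)
  4-1-1 → 2
  0-0 → 0
  1-0 → 1

0o102724516107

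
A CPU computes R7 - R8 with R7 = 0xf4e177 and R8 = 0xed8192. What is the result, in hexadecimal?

0x75fe5

Subtract column by column in base 16:
  7-2 → 5
  7-9 → e (borrow)
  1-1-1 → f (borrow)
  e-8-1 → 5
  4-d → 7 (borrow)
  f-e-1 → 0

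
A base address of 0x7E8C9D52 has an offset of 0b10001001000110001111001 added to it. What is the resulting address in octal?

0o17664224713

0x7E8C9D52 = 0o17643116522 in octal.
0b10001001000110001111001 = 0o21106171 in octal.
Add column by column in base 8, right to left:
  2+1 = 3
  2+7 = 1 carry 1
  5+1+1 = 7
  6+6 = 4 carry 1
  1+0+1 = 2
  1+1 = 2
  3+1 = 4
  4+2 = 6
  6+0 = 6
  7+0 = 7
  1+0 = 1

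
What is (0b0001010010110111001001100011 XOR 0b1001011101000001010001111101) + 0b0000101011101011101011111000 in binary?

0b1000111011100010000100010110

First 0b0001010010110111001001100011 XOR 0b1001011101000001010001111101 = 0b1000001111110110011000011110.
Add column by column in base 2, right to left:
  0+0 = 0
  1+0 = 1
  1+0 = 1
  1+1 = 0 carry 1
  1+1+1 = 1 carry 1
  0+1+1 = 0 carry 1
  0+1+1 = 0 carry 1
  0+1+1 = 0 carry 1
  0+0+1 = 1
  1+1 = 0 carry 1
  1+0+1 = 0 carry 1
  0+1+1 = 0 carry 1
  0+1+1 = 0 carry 1
  1+1+1 = 1 carry 1
  1+0+1 = 0 carry 1
  0+1+1 = 0 carry 1
  1+0+1 = 0 carry 1
  1+1+1 = 1 carry 1
  1+1+1 = 1 carry 1
  1+1+1 = 1 carry 1
  1+0+1 = 0 carry 1
  1+1+1 = 1 carry 1
  0+0+1 = 1
  0+1 = 1
  0+0 = 0
  0+0 = 0
  0+0 = 0
  1+0 = 1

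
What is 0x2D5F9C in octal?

0o13257634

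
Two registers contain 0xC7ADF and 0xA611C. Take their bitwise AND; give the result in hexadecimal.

0x8601C

AND each hex digit independently (no carries):
  C&A=8, 7&6=6, A&1=0, D&1=1, F&C=C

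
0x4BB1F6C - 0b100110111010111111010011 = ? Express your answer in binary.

0x4BB1F6C = 0b100101110110001111101101100 in binary.
Subtract column by column in base 2:
  0-1 → 1 (borrow)
  0-1-1 → 0 (borrow)
  1-0-1 → 0
  1-0 → 1
  0-1 → 1 (borrow)
  1-0-1 → 0
  1-1 → 0
  0-1 → 1 (borrow)
  1-1-1 → 1 (borrow)
  1-1-1 → 1 (borrow)
  1-1-1 → 1 (borrow)
  1-1-1 → 1 (borrow)
  1-0-1 → 0
  0-1 → 1 (borrow)
  0-0-1 → 1 (borrow)
  0-1-1 → 0 (borrow)
  1-1-1 → 1 (borrow)
  1-1-1 → 1 (borrow)
  0-0-1 → 1 (borrow)
  1-1-1 → 1 (borrow)
  1-1-1 → 1 (borrow)
  1-0-1 → 0
  0-0 → 0
  1-1 → 0
  0-0 → 0
  0-0 → 0
  1-0 → 1

0b100000111110110111110011001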